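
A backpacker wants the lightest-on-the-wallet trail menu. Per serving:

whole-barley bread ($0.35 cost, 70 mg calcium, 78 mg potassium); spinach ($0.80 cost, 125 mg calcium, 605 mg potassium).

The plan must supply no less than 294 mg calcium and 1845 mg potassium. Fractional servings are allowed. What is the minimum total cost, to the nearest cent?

$2.44

Compare the cost at each extreme point of the feasible region.
whole-barley bread only: max(294/70, 1845/78) = 23.65 servings → $8.28.
spinach only: max(294/125, 1845/605) = 3.05 servings → $2.44.
whole-barley bread + spinach: intersection lies outside the first quadrant.
Cheapest feasible corner: $2.44.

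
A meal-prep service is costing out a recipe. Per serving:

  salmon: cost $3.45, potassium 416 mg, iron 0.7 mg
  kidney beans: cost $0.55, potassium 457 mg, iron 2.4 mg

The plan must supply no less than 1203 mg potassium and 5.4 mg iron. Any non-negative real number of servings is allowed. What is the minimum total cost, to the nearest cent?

Minimising a linear cost over {potassium ≥ 1203, iron ≥ 5.4, servings ≥ 0} — the optimum is at a vertex, using one or two foods.
salmon only: max(1203/416, 5.4/0.7) = 7.714 servings → $26.61.
kidney beans only: max(1203/457, 5.4/2.4) = 2.632 servings → $1.45.
salmon + kidney beans with both tight: 0.6181 servings and 2.07 servings → $3.27.
Cheapest feasible corner: $1.45.

$1.45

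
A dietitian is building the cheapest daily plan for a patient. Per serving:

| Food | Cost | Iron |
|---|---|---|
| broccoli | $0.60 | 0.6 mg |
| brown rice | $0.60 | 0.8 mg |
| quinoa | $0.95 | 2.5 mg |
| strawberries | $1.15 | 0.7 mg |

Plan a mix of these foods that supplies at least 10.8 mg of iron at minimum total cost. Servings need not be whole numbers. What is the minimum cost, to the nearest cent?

$4.10

Cost per mg of iron: quinoa $0.3800, brown rice $0.7500, broccoli $1.0000, strawberries $1.6429.
With no serving limits, use only quinoa: 10.8 mg / 2.5 mg = 4.32 servings × $0.95 = $4.10.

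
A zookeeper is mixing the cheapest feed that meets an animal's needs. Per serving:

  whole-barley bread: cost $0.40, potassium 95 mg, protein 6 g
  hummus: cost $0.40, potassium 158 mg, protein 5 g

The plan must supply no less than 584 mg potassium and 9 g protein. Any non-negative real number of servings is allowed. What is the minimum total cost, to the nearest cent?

$1.48

The cheapest plan sits at a corner of the feasible region — with two constraints it uses at most two foods.
whole-barley bread only: max(584/95, 9/6) = 6.147 servings → $2.46.
hummus only: max(584/158, 9/5) = 3.696 servings → $1.48.
whole-barley bread + hummus: the both-tight solution has a negative serving — not a feasible corner.
Cheapest feasible corner: $1.48.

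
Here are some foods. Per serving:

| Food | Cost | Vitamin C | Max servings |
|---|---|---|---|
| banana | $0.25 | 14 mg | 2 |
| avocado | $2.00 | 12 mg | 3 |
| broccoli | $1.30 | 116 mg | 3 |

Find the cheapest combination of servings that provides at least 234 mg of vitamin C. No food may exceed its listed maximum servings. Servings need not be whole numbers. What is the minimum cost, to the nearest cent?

$2.62

Cost per mg of vitamin C: broccoli $0.0112, banana $0.0179, avocado $0.1667.
Take 2.017 servings of broccoli: +234.0 mg vitamin C for $2.62 (total $2.62, still need 0.0 mg).
Greedy by cheapest-per-mg is optimal for a single linear constraint, so the minimum cost is $2.62.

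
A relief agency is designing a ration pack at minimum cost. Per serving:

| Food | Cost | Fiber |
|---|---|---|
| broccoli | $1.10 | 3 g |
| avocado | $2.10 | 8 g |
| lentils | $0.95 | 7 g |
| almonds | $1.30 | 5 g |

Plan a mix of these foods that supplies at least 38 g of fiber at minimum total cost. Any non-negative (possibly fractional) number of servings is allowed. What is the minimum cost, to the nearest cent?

Cost per g of fiber: lentils $0.1357, almonds $0.2600, avocado $0.2625, broccoli $0.3667.
With no serving limits, use only lentils: 38 g / 7 g = 5.429 servings × $0.95 = $5.16.

$5.16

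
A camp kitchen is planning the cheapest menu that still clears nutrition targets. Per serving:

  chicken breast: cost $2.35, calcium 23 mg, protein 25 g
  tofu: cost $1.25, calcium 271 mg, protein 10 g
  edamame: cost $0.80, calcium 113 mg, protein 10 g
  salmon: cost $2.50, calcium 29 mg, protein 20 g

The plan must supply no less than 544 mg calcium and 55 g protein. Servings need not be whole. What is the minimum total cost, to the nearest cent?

The cheapest plan sits at a corner of the feasible region — with two constraints it uses at most two foods.
chicken breast only: max(544/23, 55/25) = 23.65 servings → $55.58.
tofu only: max(544/271, 55/10) = 5.5 servings → $6.88.
edamame only: max(544/113, 55/10) = 5.5 servings → $4.40.
salmon only: max(544/29, 55/20) = 18.76 servings → $46.90.
chicken breast + tofu with both tight: 1.446 servings and 1.885 servings → $5.75.
chicken breast + edamame with both tight: 0.2987 servings and 4.753 servings → $4.50.
chicken breast + salmon: intersection lies outside the first quadrant.
tofu + edamame: the both-tight solution has a negative serving — not a feasible corner.
tofu + salmon with both tight: 1.81 servings and 1.845 servings → $6.88.
edamame + salmon with both tight: 4.713 servings and 0.3934 servings → $4.75.
So the least-cost plan costs $4.40.

$4.40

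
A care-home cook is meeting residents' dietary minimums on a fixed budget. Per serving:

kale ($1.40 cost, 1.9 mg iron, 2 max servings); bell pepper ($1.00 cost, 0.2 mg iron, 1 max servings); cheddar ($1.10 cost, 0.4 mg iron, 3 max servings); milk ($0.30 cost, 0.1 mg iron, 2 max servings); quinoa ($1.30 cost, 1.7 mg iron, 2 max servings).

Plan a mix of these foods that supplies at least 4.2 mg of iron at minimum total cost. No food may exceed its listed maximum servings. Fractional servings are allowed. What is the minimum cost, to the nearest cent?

Cost per mg of iron: kale $0.7368, quinoa $0.7647, cheddar $2.7500, milk $3.0000, bell pepper $5.0000.
Take 2 servings of kale: +3.8 mg iron for $2.80 (total $2.80, still need 0.4 mg).
Take 0.2353 servings of quinoa: +0.4 mg iron for $0.31 (total $3.11, still need 0.0 mg).
Greedy by cheapest-per-mg is optimal for a single linear constraint, so the minimum cost is $3.11.

$3.11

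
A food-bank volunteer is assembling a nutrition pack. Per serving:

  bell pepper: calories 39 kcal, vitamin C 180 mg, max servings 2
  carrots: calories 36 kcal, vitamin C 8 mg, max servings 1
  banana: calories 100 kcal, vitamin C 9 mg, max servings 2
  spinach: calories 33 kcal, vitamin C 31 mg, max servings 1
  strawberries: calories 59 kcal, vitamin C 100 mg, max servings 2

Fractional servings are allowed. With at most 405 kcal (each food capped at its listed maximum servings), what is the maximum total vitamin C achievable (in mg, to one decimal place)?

611.6 mg

Vitamin C per kcal: bell pepper 4.615, strawberries 1.695, spinach 0.9394, carrots 0.2222, banana 0.09.
Take 2 servings of bell pepper: uses 78 kcal, +360.0 mg vitamin C (running total 360.0 mg).
Take 2 servings of strawberries: uses 118 kcal, +200.0 mg vitamin C (running total 560.0 mg).
Take 1 serving of spinach: uses 33 kcal, +31.0 mg vitamin C (running total 591.0 mg).
Take 1 serving of carrots: uses 36 kcal, +8.0 mg vitamin C (running total 599.0 mg).
Take 1.4 servings of banana: uses 140 kcal, +12.6 mg vitamin C (running total 611.6 mg).
Greedy by best ratio exhausts the calories allowance optimally: 611.6 mg.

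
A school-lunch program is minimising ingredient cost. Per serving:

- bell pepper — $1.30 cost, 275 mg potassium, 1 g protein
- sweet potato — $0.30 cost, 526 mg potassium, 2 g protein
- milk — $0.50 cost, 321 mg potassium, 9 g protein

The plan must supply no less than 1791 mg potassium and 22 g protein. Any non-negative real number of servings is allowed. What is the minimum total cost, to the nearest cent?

$1.64

Minimising a linear cost over {potassium ≥ 1791, protein ≥ 22, servings ≥ 0} — the optimum is at a vertex, using one or two foods.
bell pepper only: max(1791/275, 22/1) = 22 servings → $28.60.
sweet potato only: max(1791/526, 22/2) = 11 servings → $3.30.
milk only: max(1791/321, 22/9) = 5.579 servings → $2.79.
bell pepper + sweet potato: intersection lies outside the first quadrant.
bell pepper + milk with both tight: 4.205 servings and 1.977 servings → $6.45.
sweet potato + milk with both tight: 2.213 servings and 1.953 servings → $1.64.
So the least-cost plan costs $1.64.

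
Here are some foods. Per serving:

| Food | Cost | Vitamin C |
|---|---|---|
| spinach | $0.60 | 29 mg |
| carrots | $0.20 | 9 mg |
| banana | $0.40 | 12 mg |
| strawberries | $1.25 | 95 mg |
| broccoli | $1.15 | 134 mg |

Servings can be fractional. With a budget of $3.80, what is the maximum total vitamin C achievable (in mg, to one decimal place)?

Vitamin C per dollar: broccoli 116.5, strawberries 76, spinach 48.33, carrots 45, banana 30.
With no serving limits, spend the whole cost allowance on broccoli: $3.80 / $1.15 × 134 mg = 442.8 mg.

442.8 mg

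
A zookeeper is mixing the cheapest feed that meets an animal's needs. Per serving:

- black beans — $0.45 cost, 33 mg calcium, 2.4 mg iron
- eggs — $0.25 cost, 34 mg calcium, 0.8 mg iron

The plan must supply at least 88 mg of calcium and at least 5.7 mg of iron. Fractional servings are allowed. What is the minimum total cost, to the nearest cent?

At the optimum either one food covers both requirements or two foods hit both targets exactly; no other combination can be cheaper.
black beans only: max(88/33, 5.7/2.4) = 2.667 servings → $1.20.
eggs only: max(88/34, 5.7/0.8) = 7.125 servings → $1.78.
black beans + eggs with both tight: 2.236 servings and 0.4185 servings → $1.11.
Cheapest feasible corner: $1.11.

$1.11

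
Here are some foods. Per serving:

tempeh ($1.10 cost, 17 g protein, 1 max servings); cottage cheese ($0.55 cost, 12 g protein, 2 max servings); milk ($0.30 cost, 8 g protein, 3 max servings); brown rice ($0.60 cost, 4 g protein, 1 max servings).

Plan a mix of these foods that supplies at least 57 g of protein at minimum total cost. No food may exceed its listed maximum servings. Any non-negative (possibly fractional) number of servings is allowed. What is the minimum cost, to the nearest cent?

Cost per g of protein: milk $0.0375, cottage cheese $0.0458, tempeh $0.0647, brown rice $0.1500.
Take 3 servings of milk: +24.0 g protein for $0.90 (total $0.90, still need 33.0 g).
Take 2 servings of cottage cheese: +24.0 g protein for $1.10 (total $2.00, still need 9.0 g).
Take 0.5294 servings of tempeh: +9.0 g protein for $0.58 (total $2.58, still need 0.0 g).
Greedy by cheapest-per-g is optimal for a single linear constraint, so the minimum cost is $2.58.

$2.58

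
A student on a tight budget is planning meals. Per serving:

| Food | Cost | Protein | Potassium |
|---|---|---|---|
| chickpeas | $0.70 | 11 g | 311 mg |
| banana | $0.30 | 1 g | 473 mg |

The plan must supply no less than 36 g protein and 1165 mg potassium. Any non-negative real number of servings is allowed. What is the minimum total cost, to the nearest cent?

For a min-cost LP with two ≥-constraints, a basic feasible solution has at most two positive variables.
chickpeas only: max(36/11, 1165/311) = 3.746 servings → $2.62.
banana only: max(36/1, 1165/473) = 36 servings → $10.80.
chickpeas + banana with both tight: 3.243 servings and 0.3309 servings → $2.37.
The minimum over all feasible corners is $2.37.

$2.37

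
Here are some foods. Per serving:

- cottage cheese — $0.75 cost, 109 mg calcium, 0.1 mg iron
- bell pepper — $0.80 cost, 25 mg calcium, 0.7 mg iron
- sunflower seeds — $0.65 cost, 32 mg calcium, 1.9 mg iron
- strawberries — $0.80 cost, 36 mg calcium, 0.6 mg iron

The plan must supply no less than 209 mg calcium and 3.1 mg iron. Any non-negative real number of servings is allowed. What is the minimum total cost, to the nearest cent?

With two linear requirements the optimum uses one or two foods; enumerate the corners.
cottage cheese only: max(209/109, 3.1/0.1) = 31 servings → $23.25.
bell pepper only: max(209/25, 3.1/0.7) = 8.36 servings → $6.69.
sunflower seeds only: max(209/32, 3.1/1.9) = 6.531 servings → $4.25.
strawberries only: max(209/36, 3.1/0.6) = 5.806 servings → $4.64.
cottage cheese + bell pepper with both tight: 0.9322 servings and 4.295 servings → $4.14.
cottage cheese + sunflower seeds with both tight: 1.461 servings and 1.555 servings → $2.11.
cottage cheese + strawberries with both tight: 0.2233 servings and 5.129 servings → $4.27.
bell pepper + sunflower seeds with both targets exact would need a negative amount; discard.
bell pepper + strawberries: intersection lies outside the first quadrant.
sunflower seeds + strawberries: the both-tight solution has a negative serving — not a feasible corner.
Cheapest feasible corner: $2.11.

$2.11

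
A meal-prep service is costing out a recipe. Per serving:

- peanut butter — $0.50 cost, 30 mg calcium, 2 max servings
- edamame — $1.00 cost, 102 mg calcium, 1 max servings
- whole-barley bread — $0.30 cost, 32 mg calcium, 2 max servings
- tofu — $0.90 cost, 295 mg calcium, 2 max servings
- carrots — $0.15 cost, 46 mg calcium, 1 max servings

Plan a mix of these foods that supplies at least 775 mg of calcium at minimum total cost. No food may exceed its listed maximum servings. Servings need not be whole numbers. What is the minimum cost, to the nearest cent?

Cost per mg of calcium: tofu $0.0031, carrots $0.0033, whole-barley bread $0.0094, edamame $0.0098, peanut butter $0.0167.
Take 2 servings of tofu: +590.0 mg calcium for $1.80 (total $1.80, still need 185.0 mg).
Take 1 serving of carrots: +46.0 mg calcium for $0.15 (total $1.95, still need 139.0 mg).
Take 2 servings of whole-barley bread: +64.0 mg calcium for $0.60 (total $2.55, still need 75.0 mg).
Take 0.7353 servings of edamame: +75.0 mg calcium for $0.74 (total $3.29, still need 0.0 mg).
Filling from the cheapest source first is optimal under one linear minimum: $3.29.

$3.29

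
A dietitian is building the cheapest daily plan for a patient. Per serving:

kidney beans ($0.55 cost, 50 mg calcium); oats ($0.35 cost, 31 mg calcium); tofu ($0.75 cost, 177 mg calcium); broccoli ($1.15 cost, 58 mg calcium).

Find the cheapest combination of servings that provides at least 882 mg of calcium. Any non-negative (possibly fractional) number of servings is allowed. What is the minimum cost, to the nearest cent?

$3.74

Cost per mg of calcium: tofu $0.0042, kidney beans $0.0110, oats $0.0113, broccoli $0.0198.
With no serving limits, use only tofu: 882 mg / 177 mg = 4.983 servings × $0.75 = $3.74.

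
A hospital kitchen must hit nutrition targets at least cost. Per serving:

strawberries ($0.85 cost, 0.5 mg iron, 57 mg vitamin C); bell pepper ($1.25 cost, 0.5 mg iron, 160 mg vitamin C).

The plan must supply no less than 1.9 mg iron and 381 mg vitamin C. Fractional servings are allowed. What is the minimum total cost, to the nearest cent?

At the optimum either one food covers both requirements or two foods hit both targets exactly; no other combination can be cheaper.
strawberries only: max(1.9/0.5, 381/57) = 6.684 servings → $5.68.
bell pepper only: max(1.9/0.5, 381/160) = 3.8 servings → $4.75.
strawberries + bell pepper with both tight: 2.204 servings and 1.596 servings → $3.87.
Cheapest feasible corner: $3.87.

$3.87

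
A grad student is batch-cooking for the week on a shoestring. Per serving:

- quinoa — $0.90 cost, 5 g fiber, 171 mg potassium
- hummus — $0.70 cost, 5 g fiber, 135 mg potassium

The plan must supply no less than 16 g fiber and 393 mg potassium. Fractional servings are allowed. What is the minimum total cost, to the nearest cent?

$2.24

quinoa only: max(16/5, 393/171) = 3.2 servings → $2.88.
hummus only: max(16/5, 393/135) = 3.2 servings → $2.24.
quinoa + hummus: the both-tight solution has a negative serving — not a feasible corner.
The minimum over all feasible corners is $2.24.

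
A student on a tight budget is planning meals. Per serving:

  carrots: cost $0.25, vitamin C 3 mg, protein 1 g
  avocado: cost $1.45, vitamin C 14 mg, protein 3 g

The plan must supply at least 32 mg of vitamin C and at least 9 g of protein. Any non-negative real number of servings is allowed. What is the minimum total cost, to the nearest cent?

$2.67

carrots only: max(32/3, 9/1) = 10.67 servings → $2.67.
avocado only: max(32/14, 9/3) = 3 servings → $4.35.
carrots + avocado with both tight: 6 servings and 1 serving → $2.95.
So the least-cost plan costs $2.67.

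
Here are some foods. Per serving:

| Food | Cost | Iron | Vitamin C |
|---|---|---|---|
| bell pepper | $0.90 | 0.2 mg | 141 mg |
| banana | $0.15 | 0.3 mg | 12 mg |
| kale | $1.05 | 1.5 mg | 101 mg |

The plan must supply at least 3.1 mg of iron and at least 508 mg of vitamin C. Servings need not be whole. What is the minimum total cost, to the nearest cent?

A basic optimal solution has at most two foods positive. Try each food alone and each pair with both targets met exactly.
bell pepper only: max(3.1/0.2, 508/141) = 15.5 servings → $13.95.
banana only: max(3.1/0.3, 508/12) = 42.33 servings → $6.35.
kale only: max(3.1/1.5, 508/101) = 5.03 servings → $5.28.
bell pepper + banana with both tight: 2.887 servings and 8.409 servings → $3.86.
bell pepper + kale with both tight: 2.347 servings and 1.754 servings → $3.95.
banana + kale with both targets exact would need a negative amount; discard.
Cheapest feasible corner: $3.86.

$3.86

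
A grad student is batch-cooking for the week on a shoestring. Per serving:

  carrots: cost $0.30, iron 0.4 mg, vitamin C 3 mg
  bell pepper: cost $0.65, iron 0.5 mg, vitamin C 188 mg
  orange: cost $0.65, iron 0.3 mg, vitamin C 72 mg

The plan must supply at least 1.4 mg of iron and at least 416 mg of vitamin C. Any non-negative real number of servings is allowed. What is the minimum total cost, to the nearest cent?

$1.66

An LP optimum is at a vertex; with two nutrient constraints at most two foods are used. Check each candidate.
carrots only: max(1.4/0.4, 416/3) = 138.7 servings → $41.60.
bell pepper only: max(1.4/0.5, 416/188) = 2.8 servings → $1.82.
orange only: max(1.4/0.3, 416/72) = 5.778 servings → $3.76.
carrots + bell pepper with both tight: 0.749 servings and 2.201 servings → $1.66.
carrots + orange with both targets exact would need a negative amount; discard.
bell pepper + orange with both tight: 1.176 servings and 2.706 servings → $2.52.
The minimum over all feasible corners is $1.66.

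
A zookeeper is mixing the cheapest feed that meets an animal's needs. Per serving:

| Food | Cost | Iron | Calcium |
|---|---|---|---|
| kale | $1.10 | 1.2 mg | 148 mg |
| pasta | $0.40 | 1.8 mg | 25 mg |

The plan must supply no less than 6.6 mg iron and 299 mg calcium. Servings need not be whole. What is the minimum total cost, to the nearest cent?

$2.78

This is a tiny linear program; its minimum lies at a vertex of the feasible set. List the vertices and price them.
kale only: max(6.6/1.2, 299/148) = 5.5 servings → $6.05.
pasta only: max(6.6/1.8, 299/25) = 11.96 servings → $4.78.
kale + pasta with both tight: 1.579 servings and 2.614 servings → $2.78.
The minimum over all feasible corners is $2.78.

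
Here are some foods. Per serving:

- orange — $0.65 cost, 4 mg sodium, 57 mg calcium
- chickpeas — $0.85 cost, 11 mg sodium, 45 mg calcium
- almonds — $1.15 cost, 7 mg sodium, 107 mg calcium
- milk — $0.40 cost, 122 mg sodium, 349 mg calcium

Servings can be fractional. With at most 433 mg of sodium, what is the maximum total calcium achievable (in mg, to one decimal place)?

Calcium per mg sodium: almonds 15.29, orange 14.25, chickpeas 4.091, milk 2.861.
With no serving limits, spend the whole sodium allowance on almonds: 433 mg / 7 mg × 107 mg = 6618.7 mg.

6618.7 mg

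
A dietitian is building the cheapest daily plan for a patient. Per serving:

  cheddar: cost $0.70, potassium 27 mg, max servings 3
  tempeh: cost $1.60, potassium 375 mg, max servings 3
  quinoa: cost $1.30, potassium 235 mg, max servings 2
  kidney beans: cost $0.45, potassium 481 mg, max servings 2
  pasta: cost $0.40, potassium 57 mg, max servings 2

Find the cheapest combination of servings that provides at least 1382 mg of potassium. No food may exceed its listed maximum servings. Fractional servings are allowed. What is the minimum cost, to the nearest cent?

$2.69

Cost per mg of potassium: kidney beans $0.0009, tempeh $0.0043, quinoa $0.0055, pasta $0.0070, cheddar $0.0259.
Take 2 servings of kidney beans: +962.0 mg potassium for $0.90 (total $0.90, still need 420.0 mg).
Take 1.12 servings of tempeh: +420.0 mg potassium for $1.79 (total $2.69, still need 0.0 mg).
Greedy by cheapest-per-mg is optimal for a single linear constraint, so the minimum cost is $2.69.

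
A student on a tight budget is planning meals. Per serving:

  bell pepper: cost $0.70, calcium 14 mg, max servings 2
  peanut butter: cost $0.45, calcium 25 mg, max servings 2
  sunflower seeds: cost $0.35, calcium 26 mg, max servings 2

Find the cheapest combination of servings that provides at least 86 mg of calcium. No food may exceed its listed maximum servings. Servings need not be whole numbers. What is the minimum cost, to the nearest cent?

Cost per mg of calcium: sunflower seeds $0.0135, peanut butter $0.0180, bell pepper $0.0500.
Take 2 servings of sunflower seeds: +52.0 mg calcium for $0.70 (total $0.70, still need 34.0 mg).
Take 1.36 servings of peanut butter: +34.0 mg calcium for $0.61 (total $1.31, still need 0.0 mg).
Greedy by cheapest-per-mg is optimal for a single linear constraint, so the minimum cost is $1.31.

$1.31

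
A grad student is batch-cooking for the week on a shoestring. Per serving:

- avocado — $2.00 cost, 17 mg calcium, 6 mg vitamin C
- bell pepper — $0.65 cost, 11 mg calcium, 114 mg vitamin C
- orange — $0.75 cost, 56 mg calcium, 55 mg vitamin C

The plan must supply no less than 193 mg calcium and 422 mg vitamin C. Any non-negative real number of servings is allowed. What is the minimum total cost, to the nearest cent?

Two binding constraints pin down two serving amounts, so the optimal mix uses at most two foods. The candidates are each food alone (scaled to the tighter of calcium/vitamin C) and each pair with both constraints tight.
avocado only: max(193/17, 422/6) = 70.33 servings → $140.67.
bell pepper only: max(193/11, 422/114) = 17.55 servings → $11.40.
orange only: max(193/56, 422/55) = 7.673 servings → $5.75.
avocado + bell pepper with both tight: 9.274 servings and 3.214 servings → $20.64.
avocado + orange: intersection lies outside the first quadrant.
bell pepper + orange with both tight: 2.252 servings and 3.004 servings → $3.72.
Cheapest feasible corner: $3.72.

$3.72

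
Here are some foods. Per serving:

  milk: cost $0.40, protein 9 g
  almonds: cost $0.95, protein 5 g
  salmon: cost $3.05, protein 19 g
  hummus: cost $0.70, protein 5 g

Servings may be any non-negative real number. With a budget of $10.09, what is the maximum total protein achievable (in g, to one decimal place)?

Protein per dollar: milk 22.5, hummus 7.143, salmon 6.23, almonds 5.263.
With no serving limits, spend the whole cost allowance on milk: $10.09 / $0.40 × 9 g = 227.0 g.

227.0 g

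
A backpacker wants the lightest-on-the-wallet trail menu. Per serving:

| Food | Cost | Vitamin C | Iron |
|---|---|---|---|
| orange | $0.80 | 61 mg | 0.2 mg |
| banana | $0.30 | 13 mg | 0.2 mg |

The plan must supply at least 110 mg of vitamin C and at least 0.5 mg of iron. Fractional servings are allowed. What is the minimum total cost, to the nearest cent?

Compare the cost at each extreme point of the feasible region.
orange only: max(110/61, 0.5/0.2) = 2.5 servings → $2.00.
banana only: max(110/13, 0.5/0.2) = 8.462 servings → $2.54.
orange + banana with both tight: 1.615 servings and 0.8854 servings → $1.56.
The minimum over all feasible corners is $1.56.

$1.56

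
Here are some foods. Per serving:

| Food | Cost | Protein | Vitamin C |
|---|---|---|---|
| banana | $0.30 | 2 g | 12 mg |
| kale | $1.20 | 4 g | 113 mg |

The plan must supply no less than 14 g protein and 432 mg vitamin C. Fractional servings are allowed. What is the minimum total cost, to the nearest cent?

Minimising a linear cost over {protein ≥ 14, vitamin C ≥ 432, servings ≥ 0} — the optimum is at a vertex, using one or two foods.
banana only: max(14/2, 432/12) = 36 servings → $10.80.
kale only: max(14/4, 432/113) = 3.823 servings → $4.59.
banana + kale with both targets exact would need a negative amount; discard.
The minimum over all feasible corners is $4.59.

$4.59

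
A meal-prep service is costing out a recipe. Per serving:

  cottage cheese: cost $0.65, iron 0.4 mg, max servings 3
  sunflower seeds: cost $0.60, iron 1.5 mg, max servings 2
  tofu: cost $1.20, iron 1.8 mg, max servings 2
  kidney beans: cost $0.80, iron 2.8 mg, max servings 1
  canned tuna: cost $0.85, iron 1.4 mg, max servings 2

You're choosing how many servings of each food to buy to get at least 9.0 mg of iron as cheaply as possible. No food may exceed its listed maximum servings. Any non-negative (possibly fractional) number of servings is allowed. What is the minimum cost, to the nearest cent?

$3.97

Cost per mg of iron: kidney beans $0.2857, sunflower seeds $0.4000, canned tuna $0.6071, tofu $0.6667, cottage cheese $1.6250.
Take 1 serving of kidney beans: +2.8 mg iron for $0.80 (total $0.80, still need 6.2 mg).
Take 2 servings of sunflower seeds: +3.0 mg iron for $1.20 (total $2.00, still need 3.2 mg).
Take 2 servings of canned tuna: +2.8 mg iron for $1.70 (total $3.70, still need 0.4 mg).
Take 0.2222 servings of tofu: +0.4 mg iron for $0.27 (total $3.97, still need 0.0 mg).
Filling from the cheapest source first is optimal under one linear minimum: $3.97.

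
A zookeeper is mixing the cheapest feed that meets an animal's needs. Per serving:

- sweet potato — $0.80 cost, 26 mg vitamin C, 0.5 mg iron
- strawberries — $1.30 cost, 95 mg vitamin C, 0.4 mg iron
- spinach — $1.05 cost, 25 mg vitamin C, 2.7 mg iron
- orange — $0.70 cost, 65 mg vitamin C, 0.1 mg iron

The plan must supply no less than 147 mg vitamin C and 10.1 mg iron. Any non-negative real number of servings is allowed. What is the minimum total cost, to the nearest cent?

Minimising a linear cost over {vitamin C ≥ 147, iron ≥ 10.1, servings ≥ 0} — the optimum is at a vertex, using one or two foods.
sweet potato only: max(147/26, 10.1/0.5) = 20.2 servings → $16.16.
strawberries only: max(147/95, 10.1/0.4) = 25.25 servings → $32.83.
spinach only: max(147/25, 10.1/2.7) = 5.88 servings → $6.17.
orange only: max(147/65, 10.1/0.1) = 101 servings → $70.70.
sweet potato + strawberries with both targets exact would need a negative amount; discard.
sweet potato + spinach with both tight: 2.503 servings and 3.277 servings → $5.44.
sweet potato + orange: intersection lies outside the first quadrant.
strawberries + spinach with both tight: 0.5858 servings and 3.654 servings → $4.60.
strawberries + orange with both targets exact would need a negative amount; discard.
spinach + orange with both tight: 3.71 servings and 0.8347 servings → $4.48.
Cheapest feasible corner: $4.48.

$4.48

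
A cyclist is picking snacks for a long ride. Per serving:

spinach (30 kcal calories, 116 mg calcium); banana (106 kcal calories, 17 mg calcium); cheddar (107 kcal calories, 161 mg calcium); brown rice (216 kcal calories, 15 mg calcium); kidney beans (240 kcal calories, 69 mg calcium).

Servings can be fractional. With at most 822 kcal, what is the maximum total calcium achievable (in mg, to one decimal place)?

3178.4 mg

Calcium per kcal: spinach 3.867, cheddar 1.505, kidney beans 0.2875, banana 0.1604, brown rice 0.06944.
With no serving limits, spend the whole calories allowance on spinach: 822 kcal / 30 kcal × 116 mg = 3178.4 mg.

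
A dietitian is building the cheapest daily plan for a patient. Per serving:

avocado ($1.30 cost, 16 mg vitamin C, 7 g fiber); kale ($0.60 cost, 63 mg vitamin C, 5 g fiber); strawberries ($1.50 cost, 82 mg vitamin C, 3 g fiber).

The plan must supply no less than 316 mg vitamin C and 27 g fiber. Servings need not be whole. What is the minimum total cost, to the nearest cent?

$3.24

This is a tiny linear program; its minimum lies at a vertex of the feasible set. List the vertices and price them.
avocado only: max(316/16, 27/7) = 19.75 servings → $25.68.
kale only: max(316/63, 27/5) = 5.4 servings → $3.24.
strawberries only: max(316/82, 27/3) = 9 servings → $13.50.
avocado + kale with both tight: 0.3352 servings and 4.931 servings → $3.39.
avocado + strawberries with both tight: 2.407 servings and 3.384 servings → $8.20.
kale + strawberries with both targets exact would need a negative amount; discard.
So the least-cost plan costs $3.24.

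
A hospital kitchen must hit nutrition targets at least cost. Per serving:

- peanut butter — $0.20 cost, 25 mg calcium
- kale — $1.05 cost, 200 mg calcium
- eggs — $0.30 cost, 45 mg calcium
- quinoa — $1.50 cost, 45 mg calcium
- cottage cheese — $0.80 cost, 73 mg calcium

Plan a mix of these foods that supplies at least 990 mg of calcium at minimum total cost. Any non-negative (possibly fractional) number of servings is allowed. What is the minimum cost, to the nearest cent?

$5.20

Cost per mg of calcium: kale $0.0053, eggs $0.0067, peanut butter $0.0080, cottage cheese $0.0110, quinoa $0.0333.
With no serving limits, use only kale: 990 mg / 200 mg = 4.95 servings × $1.05 = $5.20.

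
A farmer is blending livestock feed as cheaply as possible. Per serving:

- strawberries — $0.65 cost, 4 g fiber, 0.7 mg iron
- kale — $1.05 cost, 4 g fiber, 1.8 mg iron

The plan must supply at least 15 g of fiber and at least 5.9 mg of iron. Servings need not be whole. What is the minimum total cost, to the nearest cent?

Minimising a linear cost over {fiber ≥ 15, iron ≥ 5.9, servings ≥ 0} — the optimum is at a vertex, using one or two foods.
strawberries only: max(15/4, 5.9/0.7) = 8.429 servings → $5.48.
kale only: max(15/4, 5.9/1.8) = 3.75 servings → $3.94.
strawberries + kale with both tight: 0.7727 servings and 2.977 servings → $3.63.
The minimum over all feasible corners is $3.63.

$3.63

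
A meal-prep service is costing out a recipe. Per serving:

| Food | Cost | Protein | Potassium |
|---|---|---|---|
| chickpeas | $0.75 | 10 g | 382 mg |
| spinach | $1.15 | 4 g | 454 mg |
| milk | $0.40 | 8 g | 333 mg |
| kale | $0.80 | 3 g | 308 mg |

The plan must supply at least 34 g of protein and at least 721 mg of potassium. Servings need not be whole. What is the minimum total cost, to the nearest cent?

chickpeas only: max(34/10, 721/382) = 3.4 servings → $2.55.
spinach only: max(34/4, 721/454) = 8.5 servings → $9.78.
milk only: max(34/8, 721/333) = 4.25 servings → $1.70.
kale only: max(34/3, 721/308) = 11.33 servings → $9.07.
chickpeas + spinach: intersection lies outside the first quadrant.
chickpeas + milk with both targets exact would need a negative amount; discard.
chickpeas + kale: intersection lies outside the first quadrant.
spinach + milk: intersection lies outside the first quadrant.
spinach + kale with both targets exact would need a negative amount; discard.
milk + kale: intersection lies outside the first quadrant.
Cheapest feasible corner: $1.70.

$1.70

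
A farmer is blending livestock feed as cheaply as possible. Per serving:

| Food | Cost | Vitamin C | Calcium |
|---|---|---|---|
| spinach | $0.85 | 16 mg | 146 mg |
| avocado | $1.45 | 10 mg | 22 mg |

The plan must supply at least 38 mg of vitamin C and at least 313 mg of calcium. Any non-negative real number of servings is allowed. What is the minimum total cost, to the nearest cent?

spinach only: max(38/16, 313/146) = 2.375 servings → $2.02.
avocado only: max(38/10, 313/22) = 14.23 servings → $20.63.
spinach + avocado with both tight: 2.07 servings and 0.4874 servings → $2.47.
Cheapest feasible corner: $2.02.

$2.02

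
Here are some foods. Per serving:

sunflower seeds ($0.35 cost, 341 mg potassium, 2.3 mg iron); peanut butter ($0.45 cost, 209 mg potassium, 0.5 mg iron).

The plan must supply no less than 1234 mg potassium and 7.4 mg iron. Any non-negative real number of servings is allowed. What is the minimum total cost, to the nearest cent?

With two linear requirements the optimum uses one or two foods; enumerate the corners.
sunflower seeds only: max(1234/341, 7.4/2.3) = 3.619 servings → $1.27.
peanut butter only: max(1234/209, 7.4/0.5) = 14.8 servings → $6.66.
sunflower seeds + peanut butter with both tight: 2.997 servings and 1.015 servings → $1.51.
Cheapest feasible corner: $1.27.

$1.27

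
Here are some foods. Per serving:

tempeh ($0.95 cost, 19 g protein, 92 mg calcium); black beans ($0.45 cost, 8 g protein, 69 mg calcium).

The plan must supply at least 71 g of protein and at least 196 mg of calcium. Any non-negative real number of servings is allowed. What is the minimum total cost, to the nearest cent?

A basic optimal solution has at most two foods positive. Try each food alone and each pair with both targets met exactly.
tempeh only: max(71/19, 196/92) = 3.737 servings → $3.55.
black beans only: max(71/8, 196/69) = 8.875 servings → $3.99.
tempeh + black beans with both targets exact would need a negative amount; discard.
Cheapest feasible corner: $3.55.

$3.55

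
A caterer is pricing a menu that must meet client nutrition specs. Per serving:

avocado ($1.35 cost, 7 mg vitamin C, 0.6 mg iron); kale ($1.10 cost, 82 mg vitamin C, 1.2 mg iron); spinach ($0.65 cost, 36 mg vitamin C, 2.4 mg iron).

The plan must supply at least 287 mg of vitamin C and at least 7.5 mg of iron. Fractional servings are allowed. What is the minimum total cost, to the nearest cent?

$4.14

With two linear requirements the optimum uses one or two foods; enumerate the corners.
avocado only: max(287/7, 7.5/0.6) = 41 servings → $55.35.
kale only: max(287/82, 7.5/1.2) = 6.25 servings → $6.88.
spinach only: max(287/36, 7.5/2.4) = 7.972 servings → $5.18.
avocado + kale with both tight: 6.632 servings and 2.934 servings → $12.18.
avocado + spinach: intersection lies outside the first quadrant.
kale + spinach with both tight: 2.727 servings and 1.762 servings → $4.14.
Cheapest feasible corner: $4.14.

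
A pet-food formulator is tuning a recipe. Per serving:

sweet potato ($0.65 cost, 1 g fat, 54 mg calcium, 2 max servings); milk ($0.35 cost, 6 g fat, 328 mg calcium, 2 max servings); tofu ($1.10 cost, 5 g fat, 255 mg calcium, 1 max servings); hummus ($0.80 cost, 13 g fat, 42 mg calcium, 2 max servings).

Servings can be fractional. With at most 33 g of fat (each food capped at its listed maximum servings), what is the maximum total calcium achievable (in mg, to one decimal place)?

1064.2 mg

Calcium per g fat: milk 54.67, sweet potato 54, tofu 51, hummus 3.231.
Take 2 servings of milk: uses 12 g fat, +656.0 mg calcium (running total 656.0 mg).
Take 2 servings of sweet potato: uses 2 g fat, +108.0 mg calcium (running total 764.0 mg).
Take 1 serving of tofu: uses 5 g fat, +255.0 mg calcium (running total 1019.0 mg).
Take 1.077 servings of hummus: uses 14 g fat, +45.2 mg calcium (running total 1064.2 mg).
Filling greedily by calcium-per-g fat is optimal for one linear limit, giving 1064.2 mg.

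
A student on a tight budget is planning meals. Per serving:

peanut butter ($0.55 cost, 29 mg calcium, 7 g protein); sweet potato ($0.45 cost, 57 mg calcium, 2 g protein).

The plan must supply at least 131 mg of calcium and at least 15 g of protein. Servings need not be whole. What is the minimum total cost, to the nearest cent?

$1.59

Minimising a linear cost over {calcium ≥ 131, protein ≥ 15, servings ≥ 0} — the optimum is at a vertex, using one or two foods.
peanut butter only: max(131/29, 15/7) = 4.517 servings → $2.48.
sweet potato only: max(131/57, 15/2) = 7.5 servings → $3.38.
peanut butter + sweet potato with both tight: 1.739 servings and 1.413 servings → $1.59.
Cheapest feasible corner: $1.59.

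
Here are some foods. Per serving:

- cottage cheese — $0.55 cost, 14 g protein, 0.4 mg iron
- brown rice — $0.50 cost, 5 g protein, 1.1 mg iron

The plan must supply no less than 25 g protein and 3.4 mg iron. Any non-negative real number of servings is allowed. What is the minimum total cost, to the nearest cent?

At the optimum either one food covers both requirements or two foods hit both targets exactly; no other combination can be cheaper.
cottage cheese only: max(25/14, 3.4/0.4) = 8.5 servings → $4.67.
brown rice only: max(25/5, 3.4/1.1) = 5 servings → $2.50.
cottage cheese + brown rice with both tight: 0.7836 servings and 2.806 servings → $1.83.
Cheapest feasible corner: $1.83.

$1.83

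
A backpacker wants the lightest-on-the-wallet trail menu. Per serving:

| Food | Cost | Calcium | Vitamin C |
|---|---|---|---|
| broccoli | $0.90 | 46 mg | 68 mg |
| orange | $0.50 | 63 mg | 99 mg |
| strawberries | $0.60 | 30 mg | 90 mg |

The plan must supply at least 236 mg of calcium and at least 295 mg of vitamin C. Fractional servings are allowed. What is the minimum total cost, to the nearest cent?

An LP optimum is at a vertex; with two nutrient constraints at most two foods are used. Check each candidate.
broccoli only: max(236/46, 295/68) = 5.13 servings → $4.62.
orange only: max(236/63, 295/99) = 3.746 servings → $1.87.
strawberries only: max(236/30, 295/90) = 7.867 servings → $4.72.
broccoli + orange: the both-tight solution has a negative serving — not a feasible corner.
broccoli + strawberries: the both-tight solution has a negative serving — not a feasible corner.
orange + strawberries with both targets exact would need a negative amount; discard.
So the least-cost plan costs $1.87.

$1.87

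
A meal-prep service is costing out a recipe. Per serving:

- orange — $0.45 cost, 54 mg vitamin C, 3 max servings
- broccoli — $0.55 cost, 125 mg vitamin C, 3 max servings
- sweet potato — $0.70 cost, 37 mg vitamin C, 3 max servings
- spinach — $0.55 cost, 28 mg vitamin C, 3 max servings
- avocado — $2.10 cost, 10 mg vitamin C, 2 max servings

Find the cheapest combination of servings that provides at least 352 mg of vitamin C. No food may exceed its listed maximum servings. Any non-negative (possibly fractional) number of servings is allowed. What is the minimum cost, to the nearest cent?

Cost per mg of vitamin C: broccoli $0.0044, orange $0.0083, sweet potato $0.0189, spinach $0.0196, avocado $0.2100.
Take 2.816 servings of broccoli: +352.0 mg vitamin C for $1.55 (total $1.55, still need 0.0 mg).
Filling from the cheapest source first is optimal under one linear minimum: $1.55.

$1.55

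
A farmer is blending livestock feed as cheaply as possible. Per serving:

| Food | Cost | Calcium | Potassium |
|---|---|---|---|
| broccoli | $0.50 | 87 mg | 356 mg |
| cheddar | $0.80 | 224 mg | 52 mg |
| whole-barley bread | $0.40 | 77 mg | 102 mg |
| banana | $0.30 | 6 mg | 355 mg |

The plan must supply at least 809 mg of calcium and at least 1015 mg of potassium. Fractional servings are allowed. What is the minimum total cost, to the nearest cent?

$3.36

At the optimum either one food covers both requirements or two foods hit both targets exactly; no other combination can be cheaper.
broccoli only: max(809/87, 1015/356) = 9.299 servings → $4.65.
cheddar only: max(809/224, 1015/52) = 19.52 servings → $15.62.
whole-barley bread only: max(809/77, 1015/102) = 10.51 servings → $4.20.
banana only: max(809/6, 1015/355) = 134.8 servings → $40.45.
broccoli + cheddar with both tight: 2.463 servings and 2.655 servings → $3.36.
broccoli + whole-barley bread with both targets exact would need a negative amount; discard.
broccoli + banana: intersection lies outside the first quadrant.
cheddar + whole-barley bread with both tight: 0.2315 servings and 9.833 servings → $4.12.
cheddar + banana with both tight: 3.549 servings and 2.339 servings → $3.54.
whole-barley bread + banana: intersection lies outside the first quadrant.
The minimum over all feasible corners is $3.36.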